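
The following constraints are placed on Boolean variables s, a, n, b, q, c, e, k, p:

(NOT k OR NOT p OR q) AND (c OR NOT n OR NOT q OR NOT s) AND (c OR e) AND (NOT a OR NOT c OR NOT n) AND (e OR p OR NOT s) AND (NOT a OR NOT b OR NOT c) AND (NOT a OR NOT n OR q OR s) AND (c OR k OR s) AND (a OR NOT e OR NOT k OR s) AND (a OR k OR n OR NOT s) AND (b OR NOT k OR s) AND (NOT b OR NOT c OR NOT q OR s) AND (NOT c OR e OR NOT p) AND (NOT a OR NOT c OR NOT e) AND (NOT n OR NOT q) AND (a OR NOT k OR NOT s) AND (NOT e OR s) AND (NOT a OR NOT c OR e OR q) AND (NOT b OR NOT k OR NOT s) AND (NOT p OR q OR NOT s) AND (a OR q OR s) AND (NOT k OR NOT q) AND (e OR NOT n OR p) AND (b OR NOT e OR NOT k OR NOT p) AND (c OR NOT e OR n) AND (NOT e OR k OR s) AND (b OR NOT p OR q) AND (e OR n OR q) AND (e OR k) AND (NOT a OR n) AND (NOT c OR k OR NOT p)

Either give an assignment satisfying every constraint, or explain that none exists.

s = True, a = True, n = True, b = True, q = False, c = False, e = True, k = False, p = False

Set s = True.
Set a = True.
  then (NOT a OR n) forces n = True.
  then (NOT a OR NOT c OR NOT n) forces c = False.
  then (NOT n OR NOT q) forces q = False.
  then (NOT p OR q OR NOT s) forces p = False.
  then (e OR NOT n OR p) forces e = True.
Set b = True.
  then (NOT b OR NOT k OR NOT s) forces k = False.
All clauses satisfied.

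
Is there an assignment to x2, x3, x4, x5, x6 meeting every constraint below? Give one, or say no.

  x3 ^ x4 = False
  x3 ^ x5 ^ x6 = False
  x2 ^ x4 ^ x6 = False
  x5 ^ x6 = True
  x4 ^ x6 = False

x2: False, x3: True, x4: True, x5: False, x6: True

x3 ^ x4 = T ^ T = False ✓
x3 ^ x5 ^ x6 = T ^ F ^ T = False ✓
x2 ^ x4 ^ x6 = F ^ T ^ T = False ✓
x5 ^ x6 = F ^ T = True ✓
x4 ^ x6 = T ^ T = False ✓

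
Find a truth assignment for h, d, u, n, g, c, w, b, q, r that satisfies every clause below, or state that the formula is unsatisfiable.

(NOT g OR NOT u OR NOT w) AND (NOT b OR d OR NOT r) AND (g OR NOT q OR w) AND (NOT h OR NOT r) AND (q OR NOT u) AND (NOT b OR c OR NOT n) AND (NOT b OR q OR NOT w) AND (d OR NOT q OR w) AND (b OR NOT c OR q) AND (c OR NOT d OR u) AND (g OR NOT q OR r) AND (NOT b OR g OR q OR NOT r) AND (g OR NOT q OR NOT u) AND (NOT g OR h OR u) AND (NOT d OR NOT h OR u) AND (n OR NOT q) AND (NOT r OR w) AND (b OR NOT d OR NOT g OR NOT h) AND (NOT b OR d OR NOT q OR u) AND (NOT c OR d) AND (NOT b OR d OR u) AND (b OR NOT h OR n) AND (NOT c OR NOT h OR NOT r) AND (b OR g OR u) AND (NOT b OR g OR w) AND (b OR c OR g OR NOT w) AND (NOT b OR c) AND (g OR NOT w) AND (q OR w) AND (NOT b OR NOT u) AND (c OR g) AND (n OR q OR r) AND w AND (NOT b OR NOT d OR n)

h = True; d = False; u = False; n = True; g = True; c = False; w = True; b = False; q = False; r = False

Unit clause (w) forces w = True.
In (g OR NOT w) only g is left, so g = True.
In (NOT g OR NOT u OR NOT w) only NOT u is left, so u = False.
In (NOT g OR h OR u) only h is left, so h = True.
In (NOT d OR NOT h OR u) only NOT d is left, so d = False.
In (NOT c OR d) only NOT c is left, so c = False.
In (NOT b OR d OR u) only NOT b is left, so b = False.
In (b OR NOT h OR n) only n is left, so n = True.
In (NOT h OR NOT r) only NOT r is left, so r = False.
Set q = False.
All clauses satisfied.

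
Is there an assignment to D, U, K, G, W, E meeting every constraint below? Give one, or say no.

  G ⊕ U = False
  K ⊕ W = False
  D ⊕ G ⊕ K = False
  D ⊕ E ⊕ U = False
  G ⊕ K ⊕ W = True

D = False; U = True; K = True; G = True; W = True; E = True

G ⊕ U = T ⊕ T = False ✓
K ⊕ W = T ⊕ T = False ✓
D ⊕ G ⊕ K = F ⊕ T ⊕ T = False ✓
D ⊕ E ⊕ U = F ⊕ T ⊕ T = False ✓
G ⊕ K ⊕ W = T ⊕ T ⊕ T = True ✓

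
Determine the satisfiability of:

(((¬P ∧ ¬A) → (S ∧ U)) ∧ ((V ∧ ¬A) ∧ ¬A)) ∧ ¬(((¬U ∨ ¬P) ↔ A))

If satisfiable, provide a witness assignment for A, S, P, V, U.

A = False, S = True, P = False, V = True, U = True

  ((¬P ∧ ¬A) → (S ∧ U)) ∧ ((V ∧ ¬A) ∧ ¬A) = True
    (¬P ∧ ¬A) → (S ∧ U) = True
      ¬P ∧ ¬A = True
        ¬P = True
        ¬A = True
      S ∧ U = True
    (V ∧ ¬A) ∧ ¬A = True
      V ∧ ¬A = True
        ¬A = True
      ¬A = True
  ¬(((¬U ∨ ¬P) ↔ A)) = True
    (¬U ∨ ¬P) ↔ A = False
      ¬U ∨ ¬P = True
        ¬U = False
        ¬P = True
Both conjuncts True, so the formula holds.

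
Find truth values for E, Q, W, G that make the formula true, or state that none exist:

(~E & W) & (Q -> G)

E = False, Q = True, W = True, G = True

  ~E & W = True
    ~E = True
  Q -> G = True
Both conjuncts True, so the formula holds.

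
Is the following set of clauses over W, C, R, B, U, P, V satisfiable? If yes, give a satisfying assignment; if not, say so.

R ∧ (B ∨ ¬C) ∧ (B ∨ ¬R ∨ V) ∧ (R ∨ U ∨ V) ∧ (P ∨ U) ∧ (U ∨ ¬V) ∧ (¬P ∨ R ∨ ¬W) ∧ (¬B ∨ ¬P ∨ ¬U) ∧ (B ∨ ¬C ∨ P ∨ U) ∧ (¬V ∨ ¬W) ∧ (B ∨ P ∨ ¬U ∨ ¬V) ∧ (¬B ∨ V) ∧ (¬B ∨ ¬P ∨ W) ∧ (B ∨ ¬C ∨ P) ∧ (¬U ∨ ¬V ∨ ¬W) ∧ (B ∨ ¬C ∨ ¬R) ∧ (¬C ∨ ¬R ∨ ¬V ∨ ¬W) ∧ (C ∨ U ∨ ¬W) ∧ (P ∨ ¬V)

Unit clause (R) forces R = True.
Try W = True:
  (¬V ∨ ¬W) forces V = False.
  (B ∨ ¬R ∨ V) forces B = True.
  clause (¬B ∨ V) is falsified — backtrack.
So W = False.
Try C = True:
  (B ∨ ¬C) forces B = True.
  (¬B ∨ V) forces V = True.
  (U ∨ ¬V) forces U = True.
  (¬B ∨ ¬P ∨ ¬U) forces P = False.
  clause (P ∨ ¬V) is falsified — backtrack.
So C = False.
Set B = False.
  then (B ∨ ¬R ∨ V) forces V = True.
  then (U ∨ ¬V) forces U = True.
  then (B ∨ P ∨ ¬U ∨ ¬V) forces P = True.
All clauses satisfied.

W: False; C: False; R: True; B: False; U: True; P: True; V: True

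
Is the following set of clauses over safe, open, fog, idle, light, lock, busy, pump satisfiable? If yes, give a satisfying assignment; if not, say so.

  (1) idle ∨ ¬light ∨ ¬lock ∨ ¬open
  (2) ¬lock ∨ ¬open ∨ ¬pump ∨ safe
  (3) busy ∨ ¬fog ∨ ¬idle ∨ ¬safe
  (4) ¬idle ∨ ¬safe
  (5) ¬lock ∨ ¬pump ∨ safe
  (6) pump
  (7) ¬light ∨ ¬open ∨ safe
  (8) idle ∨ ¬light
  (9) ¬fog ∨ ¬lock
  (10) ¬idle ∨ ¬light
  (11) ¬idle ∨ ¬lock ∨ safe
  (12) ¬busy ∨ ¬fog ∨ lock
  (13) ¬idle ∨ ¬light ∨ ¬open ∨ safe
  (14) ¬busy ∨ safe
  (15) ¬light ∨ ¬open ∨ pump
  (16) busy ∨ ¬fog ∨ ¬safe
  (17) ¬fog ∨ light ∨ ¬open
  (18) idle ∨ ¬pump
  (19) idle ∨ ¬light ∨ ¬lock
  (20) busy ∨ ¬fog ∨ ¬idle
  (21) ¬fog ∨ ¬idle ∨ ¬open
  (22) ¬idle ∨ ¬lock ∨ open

Unit clause (pump) forces pump = True.
In (idle ∨ ¬pump) only idle is left, so idle = True.
In (¬idle ∨ ¬safe) only ¬safe is left, so safe = False.
In (¬lock ∨ ¬pump ∨ safe) only ¬lock is left, so lock = False.
In (¬idle ∨ ¬light) only ¬light is left, so light = False.
In (¬busy ∨ safe) only ¬busy is left, so busy = False.
In (busy ∨ ¬fog ∨ ¬idle) only ¬fog is left, so fog = False.
Set open = True.
All clauses satisfied.

safe = False, open = True, fog = False, idle = True, light = False, lock = False, busy = False, pump = True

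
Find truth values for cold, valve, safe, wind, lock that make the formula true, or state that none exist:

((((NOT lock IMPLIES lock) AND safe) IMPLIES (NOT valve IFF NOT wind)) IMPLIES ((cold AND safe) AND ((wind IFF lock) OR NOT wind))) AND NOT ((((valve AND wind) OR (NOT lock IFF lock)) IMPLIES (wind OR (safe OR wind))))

The conjunct NOT ((((valve AND wind) OR (NOT lock IFF lock)) IMPLIES (wind OR (safe OR wind)))) is unsatisfiable on its own:
  wind = True: this becomes NOT (((valve OR (NOT lock IFF lock)) IMPLIES True)) = False.
  wind = False: simplifies to NOT (((NOT lock IFF lock) IMPLIES safe)).
    lock = True: this becomes NOT ((False IMPLIES safe)) = False.
    lock = False: this becomes NOT ((False IMPLIES safe)) = False.
So the whole conjunction is unsatisfiable.

No satisfying assignment exists.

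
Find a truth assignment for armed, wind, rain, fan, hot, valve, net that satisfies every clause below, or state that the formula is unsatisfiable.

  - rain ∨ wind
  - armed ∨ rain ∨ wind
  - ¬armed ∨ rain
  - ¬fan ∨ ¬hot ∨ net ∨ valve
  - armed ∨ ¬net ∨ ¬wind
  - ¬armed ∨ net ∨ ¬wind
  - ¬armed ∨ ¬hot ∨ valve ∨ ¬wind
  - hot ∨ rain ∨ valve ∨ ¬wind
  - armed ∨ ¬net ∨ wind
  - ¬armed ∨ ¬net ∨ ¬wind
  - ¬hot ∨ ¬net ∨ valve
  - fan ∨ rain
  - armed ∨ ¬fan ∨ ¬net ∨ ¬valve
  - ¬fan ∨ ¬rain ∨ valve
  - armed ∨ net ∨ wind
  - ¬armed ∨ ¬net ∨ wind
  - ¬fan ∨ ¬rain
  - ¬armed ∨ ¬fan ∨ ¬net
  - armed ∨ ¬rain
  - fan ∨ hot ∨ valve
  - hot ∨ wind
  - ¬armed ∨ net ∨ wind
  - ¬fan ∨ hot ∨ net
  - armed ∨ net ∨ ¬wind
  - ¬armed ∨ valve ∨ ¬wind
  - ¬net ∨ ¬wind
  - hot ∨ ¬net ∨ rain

Case wind = True:
  (¬net ∨ ¬wind) forces net = False.
  (¬armed ∨ net ∨ ¬wind) forces armed = False.
  Clause (armed ∨ net ∨ ¬wind) is falsified — contradiction.
Case wind = False:
  (rain ∨ wind) forces rain = True.
  (¬fan ∨ ¬rain) forces fan = False.
  (armed ∨ ¬rain) forces armed = True.
  (¬armed ∨ ¬net ∨ wind) forces net = False.
  Clause (¬armed ∨ net ∨ wind) is falsified — contradiction.
Both cases fail, so the formula is unsatisfiable.

No satisfying assignment exists.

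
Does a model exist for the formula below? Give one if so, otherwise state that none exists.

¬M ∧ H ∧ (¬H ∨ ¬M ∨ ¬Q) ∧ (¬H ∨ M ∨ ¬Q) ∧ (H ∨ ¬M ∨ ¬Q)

M=F; Q=F; H=T

Unit clause (¬M) forces M = False.
Unit clause (H) forces H = True.
In (¬H ∨ M ∨ ¬Q) only ¬Q is left, so Q = False.
Check each clause:
  (¬M): ¬M holds.
  (H): H holds.
  (¬H ∨ ¬M ∨ ¬Q): ¬M holds.
  (¬H ∨ M ∨ ¬Q): ¬Q holds.
  (H ∨ ¬M ∨ ¬Q): H holds.
All clauses satisfied.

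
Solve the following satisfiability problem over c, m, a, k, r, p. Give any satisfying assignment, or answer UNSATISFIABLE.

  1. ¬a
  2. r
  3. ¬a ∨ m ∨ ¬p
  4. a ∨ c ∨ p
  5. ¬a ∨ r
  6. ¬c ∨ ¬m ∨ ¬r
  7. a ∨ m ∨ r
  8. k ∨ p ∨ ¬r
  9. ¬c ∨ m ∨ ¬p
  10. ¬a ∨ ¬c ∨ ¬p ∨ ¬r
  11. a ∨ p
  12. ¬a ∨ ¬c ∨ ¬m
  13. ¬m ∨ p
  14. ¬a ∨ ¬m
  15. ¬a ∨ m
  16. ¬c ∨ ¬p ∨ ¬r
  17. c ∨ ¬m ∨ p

c=F; m=T; a=F; k=T; r=T; p=T

Unit clause (¬a) forces a = False.
Unit clause (r) forces r = True.
In (a ∨ p) only p is left, so p = True.
In (¬c ∨ ¬p ∨ ¬r) only ¬c is left, so c = False.
Set m = True.
Set k = True.
All clauses satisfied.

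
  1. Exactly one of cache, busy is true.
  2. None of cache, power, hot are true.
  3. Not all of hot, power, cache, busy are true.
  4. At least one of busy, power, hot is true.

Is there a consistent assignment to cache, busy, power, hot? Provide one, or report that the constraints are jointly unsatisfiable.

cache = False; busy = True; power = False; hot = False

  (1) {cache, busy}: 1 true — exactly one ✓
  (2) {cache, power, hot}: 0 true — none ✓
  (3) {hot, power, cache, busy}: 1/4 true — not all ✓
  (4) {busy, power, hot}: 1 true — at least one ✓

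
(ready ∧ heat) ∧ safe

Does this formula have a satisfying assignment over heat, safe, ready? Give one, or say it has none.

heat: True; safe: True; ready: True

  ready ∧ heat = True
Both conjuncts True, so the formula holds.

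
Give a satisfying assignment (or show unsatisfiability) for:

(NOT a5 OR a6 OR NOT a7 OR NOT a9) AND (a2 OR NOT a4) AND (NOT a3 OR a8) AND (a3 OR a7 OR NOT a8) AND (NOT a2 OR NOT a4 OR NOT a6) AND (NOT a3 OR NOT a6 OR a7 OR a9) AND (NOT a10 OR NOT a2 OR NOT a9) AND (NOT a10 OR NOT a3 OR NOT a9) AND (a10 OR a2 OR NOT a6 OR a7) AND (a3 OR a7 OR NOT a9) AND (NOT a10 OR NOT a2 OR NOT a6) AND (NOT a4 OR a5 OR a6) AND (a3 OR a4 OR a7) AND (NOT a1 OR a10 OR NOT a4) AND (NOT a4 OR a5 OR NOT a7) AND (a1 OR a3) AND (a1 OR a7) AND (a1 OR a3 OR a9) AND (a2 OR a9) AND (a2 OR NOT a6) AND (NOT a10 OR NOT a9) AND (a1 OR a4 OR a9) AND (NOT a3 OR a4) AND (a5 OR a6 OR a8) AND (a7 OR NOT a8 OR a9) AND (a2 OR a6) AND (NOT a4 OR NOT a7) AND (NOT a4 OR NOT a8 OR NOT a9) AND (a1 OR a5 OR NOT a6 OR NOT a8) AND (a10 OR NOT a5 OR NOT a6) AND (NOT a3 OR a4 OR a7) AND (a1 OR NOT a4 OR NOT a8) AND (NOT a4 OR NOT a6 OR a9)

Try a1 = False:
  (a1 OR a3) forces a3 = True.
  (NOT a3 OR a8) forces a8 = True.
  (a1 OR a7) forces a7 = True.
  (NOT a3 OR a4) forces a4 = True.
  clause (NOT a4 OR NOT a7) is falsified — backtrack.
So a1 = True.
Set a2 = True.
Set a3 = False.
Set a4 = False.
  then (a3 OR a4 OR a7) forces a7 = True.
Set a5 = False.
Set a6 = True.
  then (NOT a10 OR NOT a2 OR NOT a6) forces a10 = False.
Set a8 = True.
Set a9 = False.
All clauses satisfied.

a1: True, a2: True, a3: False, a4: False, a5: False, a6: True, a7: True, a8: True, a9: False, a10: False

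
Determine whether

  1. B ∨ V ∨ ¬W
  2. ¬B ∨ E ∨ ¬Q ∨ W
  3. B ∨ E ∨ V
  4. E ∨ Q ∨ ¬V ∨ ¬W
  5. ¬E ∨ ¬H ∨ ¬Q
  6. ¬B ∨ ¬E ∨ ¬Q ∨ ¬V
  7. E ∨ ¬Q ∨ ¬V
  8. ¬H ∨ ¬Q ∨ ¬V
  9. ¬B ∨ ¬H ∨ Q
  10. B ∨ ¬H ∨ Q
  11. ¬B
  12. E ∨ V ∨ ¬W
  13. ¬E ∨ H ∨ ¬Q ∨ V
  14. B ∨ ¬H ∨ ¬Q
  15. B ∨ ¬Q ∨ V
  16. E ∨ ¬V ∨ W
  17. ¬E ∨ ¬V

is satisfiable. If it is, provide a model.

Unit clause (¬B) forces B = False.
Try V = True:
  (¬E ∨ ¬V) forces E = False.
  (E ∨ ¬Q ∨ ¬V) forces Q = False.
  (E ∨ Q ∨ ¬V ∨ ¬W) forces W = False.
  clause (E ∨ ¬V ∨ W) is falsified — backtrack.
So V = False.
  then (B ∨ V ∨ ¬W) forces W = False.
  then (B ∨ E ∨ V) forces E = True.
  then (B ∨ ¬Q ∨ V) forces Q = False.
  then (B ∨ ¬H ∨ Q) forces H = False.
All clauses satisfied.

V = False, Q = False, W = False, H = False, E = True, B = False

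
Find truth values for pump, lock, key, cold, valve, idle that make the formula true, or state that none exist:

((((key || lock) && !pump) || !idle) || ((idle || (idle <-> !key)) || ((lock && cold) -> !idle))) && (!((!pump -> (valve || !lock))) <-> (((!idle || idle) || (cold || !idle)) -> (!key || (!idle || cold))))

pump = True, lock = False, key = True, cold = False, valve = True, idle = True

  (((key || lock) && !pump) || !idle) || ((idle || (idle <-> !key)) || ((lock && cold) -> !idle)) = True
    ((key || lock) && !pump) || !idle = False
      (key || lock) && !pump = False
        key || lock = True
        !pump = False
      !idle = False
    (idle || (idle <-> !key)) || ((lock && cold) -> !idle) = True
      idle || (idle <-> !key) = True
        idle <-> !key = False
          !key = False
      (lock && cold) -> !idle = True
        lock && cold = False
        !idle = False
  !((!pump -> (valve || !lock))) <-> (((!idle || idle) || (cold || !idle)) -> (!key || (!idle || cold))) = True
    !((!pump -> (valve || !lock))) = False
      !pump -> (valve || !lock) = True
        !pump = False
        valve || !lock = True
          !lock = True
    ((!idle || idle) || (cold || !idle)) -> (!key || (!idle || cold)) = False
      (!idle || idle) || (cold || !idle) = True
        !idle || idle = True
          !idle = False
        cold || !idle = False
          !idle = False
      !key || (!idle || cold) = False
        !key = False
        !idle || cold = False
          !idle = False
Both conjuncts True, so the formula holds.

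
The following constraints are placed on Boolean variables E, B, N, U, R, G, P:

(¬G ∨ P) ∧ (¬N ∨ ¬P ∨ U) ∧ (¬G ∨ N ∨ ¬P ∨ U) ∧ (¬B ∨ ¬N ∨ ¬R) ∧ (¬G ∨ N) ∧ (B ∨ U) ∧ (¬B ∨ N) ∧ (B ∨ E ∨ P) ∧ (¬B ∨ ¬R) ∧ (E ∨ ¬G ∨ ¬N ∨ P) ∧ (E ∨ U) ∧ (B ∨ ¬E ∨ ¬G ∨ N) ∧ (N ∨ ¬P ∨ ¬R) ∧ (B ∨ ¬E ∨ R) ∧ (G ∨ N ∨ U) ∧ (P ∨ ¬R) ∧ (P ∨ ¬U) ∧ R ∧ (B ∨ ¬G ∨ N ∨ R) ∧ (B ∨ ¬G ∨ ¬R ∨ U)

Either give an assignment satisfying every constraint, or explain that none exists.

E=T; B=F; N=T; U=T; R=T; G=F; P=T

Unit clause (R) forces R = True.
In (¬B ∨ ¬R) only ¬B is left, so B = False.
In (P ∨ ¬R) only P is left, so P = True.
In (B ∨ U) only U is left, so U = True.
In (N ∨ ¬P ∨ ¬R) only N is left, so N = True.
Set E = True.
Set G = False.
All clauses satisfied.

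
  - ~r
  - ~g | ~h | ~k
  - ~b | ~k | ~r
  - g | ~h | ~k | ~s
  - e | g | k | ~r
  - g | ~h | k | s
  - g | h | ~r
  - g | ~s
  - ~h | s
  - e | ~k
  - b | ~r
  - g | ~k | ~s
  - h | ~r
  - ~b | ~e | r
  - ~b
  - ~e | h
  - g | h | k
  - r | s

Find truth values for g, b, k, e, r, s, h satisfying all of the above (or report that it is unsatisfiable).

Unit clause (~r) forces r = False.
Unit clause (~b) forces b = False.
In (r | s) only s is left, so s = True.
In (g | ~s) only g is left, so g = True.
Try k = True:
  (~g | ~h | ~k) forces h = False.
  (e | ~k) forces e = True.
  clause (~e | h) is falsified — backtrack.
So k = False.
Set e = False.
Set h = False.
All clauses satisfied.

g = True, b = False, k = False, e = False, r = False, s = True, h = False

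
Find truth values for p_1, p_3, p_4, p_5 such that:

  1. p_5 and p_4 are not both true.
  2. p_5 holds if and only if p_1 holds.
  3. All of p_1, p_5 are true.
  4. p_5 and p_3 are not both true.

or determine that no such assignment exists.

p_1: True, p_3: False, p_4: False, p_5: True

  (1) p_5=T, p_4=F — not both ✓
  (2) p_5=T, p_1=T — same ✓
  (3) {p_1, p_5}: all 2 true ✓
  (4) p_5=T, p_3=F — not both ✓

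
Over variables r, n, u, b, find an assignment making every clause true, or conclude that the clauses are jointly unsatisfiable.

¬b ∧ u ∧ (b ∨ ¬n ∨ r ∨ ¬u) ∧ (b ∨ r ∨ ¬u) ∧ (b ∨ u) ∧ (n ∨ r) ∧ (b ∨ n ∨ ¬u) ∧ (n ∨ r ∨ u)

r = True, n = True, u = True, b = False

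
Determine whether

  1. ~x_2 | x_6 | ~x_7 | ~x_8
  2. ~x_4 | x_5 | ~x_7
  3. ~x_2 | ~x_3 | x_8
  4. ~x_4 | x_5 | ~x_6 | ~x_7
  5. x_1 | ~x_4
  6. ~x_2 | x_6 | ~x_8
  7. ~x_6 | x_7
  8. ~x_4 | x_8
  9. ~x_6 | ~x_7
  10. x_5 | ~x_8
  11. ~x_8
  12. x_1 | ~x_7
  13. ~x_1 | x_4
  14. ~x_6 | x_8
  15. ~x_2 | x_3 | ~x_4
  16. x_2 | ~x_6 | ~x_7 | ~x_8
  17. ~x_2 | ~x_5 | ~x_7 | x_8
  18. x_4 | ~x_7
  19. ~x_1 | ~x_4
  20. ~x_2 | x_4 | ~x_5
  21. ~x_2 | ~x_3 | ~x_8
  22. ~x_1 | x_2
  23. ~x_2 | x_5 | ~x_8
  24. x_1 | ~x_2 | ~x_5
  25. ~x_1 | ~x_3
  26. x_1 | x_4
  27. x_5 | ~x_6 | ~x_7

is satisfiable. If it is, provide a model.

The formula is unsatisfiable.

Case x_8 = True:
  Clause (~x_8) is falsified — contradiction.
Case x_8 = False:
  (~x_4 | x_8) forces x_4 = False.
  (~x_1 | x_4) forces x_1 = False.
  Clause (x_1 | x_4) is falsified — contradiction.
Both cases fail, so the formula is unsatisfiable.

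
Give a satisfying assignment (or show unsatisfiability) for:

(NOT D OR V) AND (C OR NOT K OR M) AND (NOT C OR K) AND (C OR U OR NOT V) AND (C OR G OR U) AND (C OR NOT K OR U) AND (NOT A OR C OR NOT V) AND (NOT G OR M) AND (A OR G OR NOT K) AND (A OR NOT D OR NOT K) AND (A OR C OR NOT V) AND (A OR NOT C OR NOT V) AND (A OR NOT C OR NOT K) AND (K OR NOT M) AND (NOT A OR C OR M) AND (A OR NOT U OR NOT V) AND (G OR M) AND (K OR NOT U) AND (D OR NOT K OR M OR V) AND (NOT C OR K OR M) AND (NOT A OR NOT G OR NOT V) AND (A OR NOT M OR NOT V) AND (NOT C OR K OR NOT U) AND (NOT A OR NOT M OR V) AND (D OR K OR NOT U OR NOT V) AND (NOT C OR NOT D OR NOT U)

A = True, U = False, D = True, G = False, C = True, K = True, M = True, V = True

Set A = True.
Set U = False.
Set D = True.
  then (NOT D OR V) forces V = True.
  then (C OR U OR NOT V) forces C = True.
  then (NOT A OR NOT G OR NOT V) forces G = False.
  then (NOT C OR K) forces K = True.
  then (G OR M) forces M = True.
All clauses satisfied.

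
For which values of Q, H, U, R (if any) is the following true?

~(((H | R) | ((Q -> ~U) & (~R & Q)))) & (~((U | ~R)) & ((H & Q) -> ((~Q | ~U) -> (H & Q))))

UNSATISFIABLE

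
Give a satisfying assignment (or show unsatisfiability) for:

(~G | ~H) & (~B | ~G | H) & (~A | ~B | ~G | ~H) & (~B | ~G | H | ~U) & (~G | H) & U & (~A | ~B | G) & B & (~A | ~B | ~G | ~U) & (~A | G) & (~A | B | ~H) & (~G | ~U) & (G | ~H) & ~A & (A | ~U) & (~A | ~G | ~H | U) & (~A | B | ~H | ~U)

UNSATISFIABLE

Case A = True:
  Clause (~A) is falsified — contradiction.
Case A = False:
  (U) forces U = True.
  Clause (A | ~U) is falsified — contradiction.
Both cases fail, so the formula is unsatisfiable.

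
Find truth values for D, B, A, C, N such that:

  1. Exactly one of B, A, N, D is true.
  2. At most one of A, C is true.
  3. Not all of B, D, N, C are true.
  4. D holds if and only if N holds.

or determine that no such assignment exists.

D=F; B=F; A=T; C=F; N=F

  (1) {B, A, N, D}: 1 true — exactly one ✓
  (2) {A, C}: 1 true — at most one ✓
  (3) {B, D, N, C}: 0/4 true — not all ✓
  (4) D=F, N=F — same ✓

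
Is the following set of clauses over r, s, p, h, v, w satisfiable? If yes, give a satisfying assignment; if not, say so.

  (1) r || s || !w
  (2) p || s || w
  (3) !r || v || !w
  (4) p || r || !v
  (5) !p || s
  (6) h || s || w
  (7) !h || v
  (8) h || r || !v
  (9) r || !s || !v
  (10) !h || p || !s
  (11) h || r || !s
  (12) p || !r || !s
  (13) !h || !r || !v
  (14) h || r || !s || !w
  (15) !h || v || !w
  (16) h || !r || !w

Set r = True.
Try s = False:
  (!p || s) forces p = False.
  (p || s || w) forces w = True.
  (!r || v || !w) forces v = True.
  (!h || !r || !v) forces h = False.
  clause (h || !r || !w) is falsified — backtrack.
So s = True.
  then (p || !r || !s) forces p = True.
Set h = False.
  then (h || !r || !w) forces w = False.
Set v = False.
All clauses satisfied.

r: True, s: True, p: True, h: False, v: False, w: False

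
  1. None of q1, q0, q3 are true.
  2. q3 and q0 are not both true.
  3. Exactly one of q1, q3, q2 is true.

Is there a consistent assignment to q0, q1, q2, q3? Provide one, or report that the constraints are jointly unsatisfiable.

q0: False, q1: False, q2: True, q3: False

  (1) {q1, q0, q3}: 0 true — none ✓
  (2) q3=F, q0=F — not both ✓
  (3) {q1, q3, q2}: 1 true — exactly one ✓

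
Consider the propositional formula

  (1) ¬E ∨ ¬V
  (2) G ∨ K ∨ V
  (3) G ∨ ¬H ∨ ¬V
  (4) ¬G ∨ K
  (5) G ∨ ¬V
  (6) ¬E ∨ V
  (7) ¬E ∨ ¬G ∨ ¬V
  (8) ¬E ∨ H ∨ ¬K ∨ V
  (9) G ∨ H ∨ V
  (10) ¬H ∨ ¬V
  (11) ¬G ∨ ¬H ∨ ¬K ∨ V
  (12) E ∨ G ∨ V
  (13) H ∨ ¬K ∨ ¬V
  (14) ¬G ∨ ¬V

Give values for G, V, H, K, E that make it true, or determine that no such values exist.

Set G = True.
  then (¬G ∨ K) forces K = True.
  then (¬G ∨ ¬V) forces V = False.
  then (¬E ∨ V) forces E = False.
  then (¬G ∨ ¬H ∨ ¬K ∨ V) forces H = False.
All clauses satisfied.

G = True; V = False; H = False; K = True; E = False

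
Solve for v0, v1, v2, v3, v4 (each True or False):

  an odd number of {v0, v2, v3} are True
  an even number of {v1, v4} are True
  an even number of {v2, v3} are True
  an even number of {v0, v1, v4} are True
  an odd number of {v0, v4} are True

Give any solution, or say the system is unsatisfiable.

Adding constraints 1, 2, 3, 4 mod 2: every variable appears an even number of times on the left, so the left side is 0.
But the right sides sum to 1 (mod 2). 0 ≠ 1 — the system is inconsistent.

Unsatisfiable — no assignment works.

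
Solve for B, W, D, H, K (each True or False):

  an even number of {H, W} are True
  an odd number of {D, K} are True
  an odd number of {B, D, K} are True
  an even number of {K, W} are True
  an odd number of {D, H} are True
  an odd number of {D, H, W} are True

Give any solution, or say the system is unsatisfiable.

B=F; W=F; D=T; H=F; K=F

{H, W}: 0 true → even ✓
{D, K}: 1 true → odd ✓
{B, D, K}: 1 true → odd ✓
{K, W}: 0 true → even ✓
{D, H}: 1 true → odd ✓
{D, H, W}: 1 true → odd ✓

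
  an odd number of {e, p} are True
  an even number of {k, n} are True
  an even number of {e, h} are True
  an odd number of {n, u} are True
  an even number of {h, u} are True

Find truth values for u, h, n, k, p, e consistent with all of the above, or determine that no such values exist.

u=F; h=F; n=T; k=T; p=T; e=F

{e, p}: 1 true → odd ✓
{k, n}: 2 true → even ✓
{e, h}: 0 true → even ✓
{n, u}: 1 true → odd ✓
{h, u}: 0 true → even ✓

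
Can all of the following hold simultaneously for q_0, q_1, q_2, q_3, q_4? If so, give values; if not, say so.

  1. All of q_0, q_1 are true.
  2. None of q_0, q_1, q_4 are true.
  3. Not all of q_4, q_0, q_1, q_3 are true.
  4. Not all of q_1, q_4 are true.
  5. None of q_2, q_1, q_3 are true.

Case q_0 = True:
  Constraint (2) is violated (q_0=T) — contradiction.
Case q_0 = False:
  Constraint (1) is violated (q_0=F) — contradiction.
Both cases fail — unsatisfiable.

Unsatisfiable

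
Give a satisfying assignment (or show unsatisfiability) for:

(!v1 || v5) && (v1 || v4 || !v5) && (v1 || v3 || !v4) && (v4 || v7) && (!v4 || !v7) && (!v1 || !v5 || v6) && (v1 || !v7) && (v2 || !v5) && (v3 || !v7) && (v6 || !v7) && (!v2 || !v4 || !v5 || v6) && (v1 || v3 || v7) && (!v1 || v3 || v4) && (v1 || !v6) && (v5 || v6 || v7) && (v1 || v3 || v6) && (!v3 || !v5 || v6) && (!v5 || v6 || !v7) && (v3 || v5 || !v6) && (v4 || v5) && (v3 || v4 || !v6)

Set v1 = True.
  then (!v1 || v5) forces v5 = True.
  then (!v1 || !v5 || v6) forces v6 = True.
  then (v2 || !v5) forces v2 = True.
Set v3 = True.
Set v4 = True.
  then (!v4 || !v7) forces v7 = False.
All clauses satisfied.

v1 = True, v2 = True, v3 = True, v4 = True, v5 = True, v6 = True, v7 = False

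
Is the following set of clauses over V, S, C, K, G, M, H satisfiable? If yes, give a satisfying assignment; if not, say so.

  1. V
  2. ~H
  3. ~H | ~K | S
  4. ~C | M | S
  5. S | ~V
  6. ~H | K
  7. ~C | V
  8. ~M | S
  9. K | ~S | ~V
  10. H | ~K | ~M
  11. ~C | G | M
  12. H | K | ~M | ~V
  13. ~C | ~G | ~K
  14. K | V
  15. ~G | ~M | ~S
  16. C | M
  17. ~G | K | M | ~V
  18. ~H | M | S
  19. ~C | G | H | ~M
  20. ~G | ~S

Case V = True:
  (~H) forces H = False.
  (S | ~V) forces S = True.
  (K | ~S | ~V) forces K = True.
  (H | ~K | ~M) forces M = False.
  (C | M) forces C = True.
  (~C | G | M) forces G = True.
  Clause (~C | ~G | ~K) is falsified — contradiction.
Case V = False:
  Clause (V) is falsified — contradiction.
Both cases fail, so the formula is unsatisfiable.

UNSATISFIABLE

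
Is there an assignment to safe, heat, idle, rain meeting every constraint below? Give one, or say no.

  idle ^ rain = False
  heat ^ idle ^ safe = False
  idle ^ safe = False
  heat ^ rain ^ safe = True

UNSATISFIABLE

Adding constraints 1, 2, 4 mod 2: every variable appears an even number of times on the left, so the left side is 0.
But the right sides sum to 1 (mod 2). 0 ≠ 1 — the system is inconsistent.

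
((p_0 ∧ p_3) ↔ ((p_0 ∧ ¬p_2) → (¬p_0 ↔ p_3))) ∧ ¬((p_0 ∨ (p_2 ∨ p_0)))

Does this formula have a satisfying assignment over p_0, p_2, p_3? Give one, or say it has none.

The formula is unsatisfiable.

Case p_0 = True: the conjunct ¬((p_0 ∨ (p_2 ∨ p_0))) becomes ¬((True ∨ True)) = False.
Case p_0 = False: the conjunct (p_0 ∧ p_3) ↔ ((p_0 ∧ ¬p_2) → (¬p_0 ↔ p_3)) becomes (False ∧ p_3) ↔ (False → p_3) = False.
Both cases fail — unsatisfiable.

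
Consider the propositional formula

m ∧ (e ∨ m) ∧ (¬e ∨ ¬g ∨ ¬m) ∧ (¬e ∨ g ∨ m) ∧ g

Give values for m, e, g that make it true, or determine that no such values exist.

m = True; e = False; g = True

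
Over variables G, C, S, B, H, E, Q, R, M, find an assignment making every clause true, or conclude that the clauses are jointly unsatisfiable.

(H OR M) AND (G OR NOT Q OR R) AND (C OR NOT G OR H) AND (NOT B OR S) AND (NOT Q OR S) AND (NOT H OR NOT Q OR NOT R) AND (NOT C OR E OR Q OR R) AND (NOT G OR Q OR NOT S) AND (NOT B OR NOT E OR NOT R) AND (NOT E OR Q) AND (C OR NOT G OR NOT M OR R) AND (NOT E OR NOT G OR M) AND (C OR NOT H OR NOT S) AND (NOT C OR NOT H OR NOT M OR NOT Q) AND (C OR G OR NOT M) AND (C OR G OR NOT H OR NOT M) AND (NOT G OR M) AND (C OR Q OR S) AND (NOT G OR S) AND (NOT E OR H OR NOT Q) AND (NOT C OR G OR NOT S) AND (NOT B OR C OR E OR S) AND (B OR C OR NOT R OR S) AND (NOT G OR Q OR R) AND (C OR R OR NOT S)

Set G = True.
  then (NOT G OR M) forces M = True.
  then (NOT G OR S) forces S = True.
  then (NOT G OR Q OR NOT S) forces Q = True.
Try C = False:
  (C OR NOT G OR H) forces H = True.
  clause (C OR NOT H OR NOT S) is falsified — backtrack.
So C = True.
  then (NOT C OR NOT H OR NOT M OR NOT Q) forces H = False.
  then (NOT E OR H OR NOT Q) forces E = False.
Set B = False.
Set R = True.
All clauses satisfied.

G = True, C = True, S = True, B = False, H = False, E = False, Q = True, R = True, M = True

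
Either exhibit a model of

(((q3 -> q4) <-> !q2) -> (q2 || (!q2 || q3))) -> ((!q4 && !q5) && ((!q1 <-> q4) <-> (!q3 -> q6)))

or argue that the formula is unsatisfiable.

q1 = True; q2 = False; q3 = False; q4 = False; q5 = False; q6 = True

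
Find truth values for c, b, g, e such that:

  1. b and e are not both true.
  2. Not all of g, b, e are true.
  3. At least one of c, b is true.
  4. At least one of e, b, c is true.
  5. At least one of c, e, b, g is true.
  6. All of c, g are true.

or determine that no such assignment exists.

c=T; b=F; g=T; e=F

  (1) b=F, e=F — not both ✓
  (2) {g, b, e}: 1/3 true — not all ✓
  (3) {c, b}: 1 true — at least one ✓
  (4) {e, b, c}: 1 true — at least one ✓
  (5) {c, e, b, g}: 2 true — at least one ✓
  (6) {c, g}: all 2 true ✓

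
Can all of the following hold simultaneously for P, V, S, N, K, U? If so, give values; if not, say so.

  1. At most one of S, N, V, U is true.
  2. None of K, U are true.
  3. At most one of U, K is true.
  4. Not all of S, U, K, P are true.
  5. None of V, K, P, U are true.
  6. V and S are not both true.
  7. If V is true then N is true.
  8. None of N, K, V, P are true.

P: False, V: False, S: True, N: False, K: False, U: False

  (1) {S, N, V, U}: 1 true — at most one ✓
  (2) {K, U}: 0 true — none ✓
  (3) {U, K}: 0 true — at most one ✓
  (4) {S, U, K, P}: 1/4 true — not all ✓
  (5) {V, K, P, U}: 0 true — none ✓
  (6) V=F, S=T — not both ✓
  (7) V=F ⇒ N: vacuous ✓
  (8) {N, K, V, P}: 0 true — none ✓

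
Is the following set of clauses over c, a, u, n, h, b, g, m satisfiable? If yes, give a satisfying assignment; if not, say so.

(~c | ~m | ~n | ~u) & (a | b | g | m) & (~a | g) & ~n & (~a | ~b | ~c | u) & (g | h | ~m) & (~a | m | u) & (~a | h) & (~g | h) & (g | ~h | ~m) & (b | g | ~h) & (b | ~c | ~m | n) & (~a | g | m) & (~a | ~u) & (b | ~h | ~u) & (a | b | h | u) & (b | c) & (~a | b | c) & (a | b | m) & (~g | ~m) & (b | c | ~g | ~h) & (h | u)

c=F; a=F; u=F; n=F; h=T; b=T; g=T; m=F

Unit clause (~n) forces n = False.
Set c = False.
  then (b | c) forces b = True.
Try a = True:
  (~a | g) forces g = True.
  (~a | h) forces h = True.
  (~a | ~u) forces u = False.
  (~a | m | u) forces m = True.
  clause (~g | ~m) is falsified — backtrack.
So a = False.
Set u = False.
  then (h | u) forces h = True.
Set g = True.
  then (~g | ~m) forces m = False.
All clauses satisfied.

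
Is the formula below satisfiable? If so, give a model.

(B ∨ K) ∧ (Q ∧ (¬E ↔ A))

B=T; Q=T; K=F; E=T; A=F

  B ∨ K = True
  Q ∧ (¬E ↔ A) = True
    ¬E ↔ A = True
      ¬E = False
Both conjuncts True, so the formula holds.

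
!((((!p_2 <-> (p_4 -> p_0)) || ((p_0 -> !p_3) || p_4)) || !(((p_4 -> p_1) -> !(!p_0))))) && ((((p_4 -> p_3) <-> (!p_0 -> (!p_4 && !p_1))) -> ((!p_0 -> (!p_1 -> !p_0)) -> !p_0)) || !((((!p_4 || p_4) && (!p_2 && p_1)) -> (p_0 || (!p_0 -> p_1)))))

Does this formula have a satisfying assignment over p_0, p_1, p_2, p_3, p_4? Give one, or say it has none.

The formula is unsatisfiable.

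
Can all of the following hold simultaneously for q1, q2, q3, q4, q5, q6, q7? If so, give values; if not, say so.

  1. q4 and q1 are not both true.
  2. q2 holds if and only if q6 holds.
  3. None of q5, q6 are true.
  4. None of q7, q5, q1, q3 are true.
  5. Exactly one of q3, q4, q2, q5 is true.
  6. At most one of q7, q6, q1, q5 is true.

q1 = False, q2 = False, q3 = False, q4 = True, q5 = False, q6 = False, q7 = False

  (1) q4=T, q1=F — not both ✓
  (2) q2=F, q6=F — same ✓
  (3) {q5, q6}: 0 true — none ✓
  (4) {q7, q5, q1, q3}: 0 true — none ✓
  (5) {q3, q4, q2, q5}: 1 true — exactly one ✓
  (6) {q7, q6, q1, q5}: 0 true — at most one ✓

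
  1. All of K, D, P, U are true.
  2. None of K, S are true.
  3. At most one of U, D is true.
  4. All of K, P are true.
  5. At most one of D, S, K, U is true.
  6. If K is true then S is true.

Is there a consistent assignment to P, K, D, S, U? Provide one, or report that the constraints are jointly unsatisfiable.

UNSATISFIABLE

Case K = True:
  Constraint (2) is violated (K=T) — contradiction.
Case K = False:
  Constraint (1) is violated (K=F) — contradiction.
Both cases fail — unsatisfiable.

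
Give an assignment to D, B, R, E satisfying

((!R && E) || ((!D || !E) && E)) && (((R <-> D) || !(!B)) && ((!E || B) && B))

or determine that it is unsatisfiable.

D = False, B = True, R = True, E = True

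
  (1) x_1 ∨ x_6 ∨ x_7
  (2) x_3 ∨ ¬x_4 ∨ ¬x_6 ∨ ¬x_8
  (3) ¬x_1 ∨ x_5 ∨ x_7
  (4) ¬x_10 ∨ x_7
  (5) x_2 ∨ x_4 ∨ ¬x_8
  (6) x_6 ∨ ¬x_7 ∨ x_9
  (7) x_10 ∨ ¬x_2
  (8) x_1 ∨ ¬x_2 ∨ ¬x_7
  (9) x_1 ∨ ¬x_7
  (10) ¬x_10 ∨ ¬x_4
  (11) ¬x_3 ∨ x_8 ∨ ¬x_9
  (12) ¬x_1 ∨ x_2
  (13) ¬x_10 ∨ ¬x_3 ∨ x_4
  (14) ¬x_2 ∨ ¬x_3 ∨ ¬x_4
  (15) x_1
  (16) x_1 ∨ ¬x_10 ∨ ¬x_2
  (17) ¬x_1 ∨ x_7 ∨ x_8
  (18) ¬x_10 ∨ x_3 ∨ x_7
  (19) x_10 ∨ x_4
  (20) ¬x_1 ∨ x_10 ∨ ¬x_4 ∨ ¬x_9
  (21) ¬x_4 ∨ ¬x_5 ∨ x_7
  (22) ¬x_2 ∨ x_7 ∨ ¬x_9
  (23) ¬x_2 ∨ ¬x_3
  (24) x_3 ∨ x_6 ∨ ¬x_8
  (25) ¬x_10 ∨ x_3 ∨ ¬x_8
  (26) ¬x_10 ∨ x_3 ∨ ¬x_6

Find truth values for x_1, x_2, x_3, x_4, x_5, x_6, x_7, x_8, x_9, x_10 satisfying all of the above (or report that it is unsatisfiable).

x_1=T, x_2=T, x_3=F, x_4=F, x_5=F, x_6=F, x_7=T, x_8=F, x_9=T, x_10=T

Unit clause (x_1) forces x_1 = True.
In (¬x_1 ∨ x_2) only x_2 is left, so x_2 = True.
In (¬x_2 ∨ ¬x_3) only ¬x_3 is left, so x_3 = False.
In (x_10 ∨ ¬x_2) only x_10 is left, so x_10 = True.
In (¬x_10 ∨ ¬x_4) only ¬x_4 is left, so x_4 = False.
In (¬x_10 ∨ x_3 ∨ x_7) only x_7 is left, so x_7 = True.
In (¬x_10 ∨ x_3 ∨ ¬x_8) only ¬x_8 is left, so x_8 = False.
In (¬x_10 ∨ x_3 ∨ ¬x_6) only ¬x_6 is left, so x_6 = False.
In (x_6 ∨ ¬x_7 ∨ x_9) only x_9 is left, so x_9 = True.
Set x_5 = False.
All clauses satisfied.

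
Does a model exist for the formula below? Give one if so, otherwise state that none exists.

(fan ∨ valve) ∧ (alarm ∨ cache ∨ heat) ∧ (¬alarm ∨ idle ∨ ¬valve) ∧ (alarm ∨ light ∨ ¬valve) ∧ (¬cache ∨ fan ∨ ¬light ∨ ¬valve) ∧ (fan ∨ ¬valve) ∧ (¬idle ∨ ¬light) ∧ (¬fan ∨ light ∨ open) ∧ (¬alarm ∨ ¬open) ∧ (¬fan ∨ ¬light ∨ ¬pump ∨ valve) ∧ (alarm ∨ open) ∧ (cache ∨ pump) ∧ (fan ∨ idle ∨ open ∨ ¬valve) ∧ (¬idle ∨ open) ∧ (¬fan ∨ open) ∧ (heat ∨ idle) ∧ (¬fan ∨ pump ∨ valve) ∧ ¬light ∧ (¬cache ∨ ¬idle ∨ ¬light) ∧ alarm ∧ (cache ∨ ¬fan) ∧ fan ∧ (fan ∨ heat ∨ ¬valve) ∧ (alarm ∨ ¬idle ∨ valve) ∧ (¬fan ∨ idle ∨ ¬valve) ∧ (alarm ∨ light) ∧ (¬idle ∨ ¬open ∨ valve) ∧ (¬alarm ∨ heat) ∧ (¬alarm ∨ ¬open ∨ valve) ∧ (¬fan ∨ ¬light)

Case fan = True:
  (¬fan ∨ open) forces open = True.
  (¬alarm ∨ ¬open) forces alarm = False.
  Clause (alarm) is falsified — contradiction.
Case fan = False:
  Clause (fan) is falsified — contradiction.
Both cases fail, so the formula is unsatisfiable.

Unsatisfiable — no assignment works.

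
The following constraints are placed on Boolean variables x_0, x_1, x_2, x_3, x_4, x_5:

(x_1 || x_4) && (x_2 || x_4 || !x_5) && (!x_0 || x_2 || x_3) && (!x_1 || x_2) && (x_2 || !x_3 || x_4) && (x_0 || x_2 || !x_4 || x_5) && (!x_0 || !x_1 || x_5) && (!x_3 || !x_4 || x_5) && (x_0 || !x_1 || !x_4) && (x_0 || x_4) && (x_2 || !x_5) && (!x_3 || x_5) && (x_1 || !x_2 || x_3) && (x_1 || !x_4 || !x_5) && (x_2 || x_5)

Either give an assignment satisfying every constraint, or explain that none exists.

x_0 = True, x_1 = True, x_2 = True, x_3 = True, x_4 = False, x_5 = True

Set x_0 = True.
Try x_1 = False:
  (x_1 || x_4) forces x_4 = True.
  (x_1 || !x_4 || !x_5) forces x_5 = False.
  (!x_3 || !x_4 || x_5) forces x_3 = False.
  (!x_0 || x_2 || x_3) forces x_2 = True.
  clause (x_1 || !x_2 || x_3) is falsified — backtrack.
So x_1 = True.
  then (!x_1 || x_2) forces x_2 = True.
  then (!x_0 || !x_1 || x_5) forces x_5 = True.
Set x_3 = True.
Set x_4 = False.
All clauses satisfied.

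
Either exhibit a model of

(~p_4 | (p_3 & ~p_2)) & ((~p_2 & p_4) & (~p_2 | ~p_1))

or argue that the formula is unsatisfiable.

p_1: True, p_2: False, p_3: True, p_4: True

  ~p_4 | (p_3 & ~p_2) = True
    ~p_4 = False
    p_3 & ~p_2 = True
      ~p_2 = True
  (~p_2 & p_4) & (~p_2 | ~p_1) = True
    ~p_2 & p_4 = True
      ~p_2 = True
    ~p_2 | ~p_1 = True
      ~p_2 = True
      ~p_1 = False
Both conjuncts True, so the formula holds.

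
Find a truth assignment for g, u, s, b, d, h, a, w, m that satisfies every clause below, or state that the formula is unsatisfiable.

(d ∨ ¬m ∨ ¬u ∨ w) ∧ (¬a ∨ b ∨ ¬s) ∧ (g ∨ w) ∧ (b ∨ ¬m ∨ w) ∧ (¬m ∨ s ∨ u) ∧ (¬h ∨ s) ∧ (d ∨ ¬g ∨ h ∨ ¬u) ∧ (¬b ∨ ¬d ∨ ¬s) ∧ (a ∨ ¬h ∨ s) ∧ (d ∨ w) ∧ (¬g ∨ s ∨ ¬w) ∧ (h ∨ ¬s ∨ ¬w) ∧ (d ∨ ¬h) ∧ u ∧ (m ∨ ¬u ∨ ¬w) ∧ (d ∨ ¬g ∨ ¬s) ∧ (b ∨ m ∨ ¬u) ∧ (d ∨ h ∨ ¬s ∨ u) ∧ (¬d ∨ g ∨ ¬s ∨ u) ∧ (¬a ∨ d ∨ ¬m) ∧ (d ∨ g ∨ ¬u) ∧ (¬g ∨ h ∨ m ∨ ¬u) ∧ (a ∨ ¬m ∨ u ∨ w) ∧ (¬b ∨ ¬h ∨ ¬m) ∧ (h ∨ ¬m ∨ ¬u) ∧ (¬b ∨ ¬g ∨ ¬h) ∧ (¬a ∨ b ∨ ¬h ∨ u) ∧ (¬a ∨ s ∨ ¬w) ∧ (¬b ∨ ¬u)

g = False; u = True; s = True; b = False; d = True; h = True; a = False; w = True; m = True

Unit clause (u) forces u = True.
In (¬b ∨ ¬u) only ¬b is left, so b = False.
In (b ∨ m ∨ ¬u) only m is left, so m = True.
In (h ∨ ¬m ∨ ¬u) only h is left, so h = True.
In (b ∨ ¬m ∨ w) only w is left, so w = True.
In (¬h ∨ s) only s is left, so s = True.
In (d ∨ ¬h) only d is left, so d = True.
In (¬a ∨ b ∨ ¬s) only ¬a is left, so a = False.
Set g = False.
All clauses satisfied.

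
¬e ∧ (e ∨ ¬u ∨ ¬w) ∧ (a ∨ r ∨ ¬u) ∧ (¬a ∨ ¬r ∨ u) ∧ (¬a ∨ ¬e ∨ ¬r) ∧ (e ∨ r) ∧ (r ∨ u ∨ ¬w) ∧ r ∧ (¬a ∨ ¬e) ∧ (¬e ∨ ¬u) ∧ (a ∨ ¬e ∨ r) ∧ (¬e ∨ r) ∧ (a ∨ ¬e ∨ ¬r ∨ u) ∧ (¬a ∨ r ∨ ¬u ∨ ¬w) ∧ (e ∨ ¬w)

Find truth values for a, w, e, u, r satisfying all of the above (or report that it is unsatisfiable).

Unit clause (¬e) forces e = False.
In (e ∨ r) only r is left, so r = True.
In (e ∨ ¬w) only ¬w is left, so w = False.
Set a = False.
Set u = False.
All clauses satisfied.

a: False; w: False; e: False; u: False; r: True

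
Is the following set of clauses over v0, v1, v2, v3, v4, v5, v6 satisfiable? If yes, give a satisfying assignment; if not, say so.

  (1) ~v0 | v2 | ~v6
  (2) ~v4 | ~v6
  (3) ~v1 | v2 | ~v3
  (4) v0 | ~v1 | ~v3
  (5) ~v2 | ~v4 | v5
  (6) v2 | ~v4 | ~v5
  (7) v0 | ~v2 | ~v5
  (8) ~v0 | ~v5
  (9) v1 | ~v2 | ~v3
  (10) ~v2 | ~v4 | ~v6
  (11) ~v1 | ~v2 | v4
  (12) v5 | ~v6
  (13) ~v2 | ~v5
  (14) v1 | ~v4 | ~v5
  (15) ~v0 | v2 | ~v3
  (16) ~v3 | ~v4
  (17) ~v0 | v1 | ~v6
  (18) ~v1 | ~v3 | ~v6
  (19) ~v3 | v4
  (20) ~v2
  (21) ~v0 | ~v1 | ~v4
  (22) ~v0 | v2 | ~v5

v0: False, v1: False, v2: False, v3: False, v4: True, v5: False, v6: False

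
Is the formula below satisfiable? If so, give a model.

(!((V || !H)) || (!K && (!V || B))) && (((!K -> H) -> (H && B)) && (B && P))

K: False, H: True, P: True, B: True, V: True

  !((V || !H)) || (!K && (!V || B)) = True
    !((V || !H)) = False
      V || !H = True
        !H = False
    !K && (!V || B) = True
      !K = True
      !V || B = True
        !V = False
  ((!K -> H) -> (H && B)) && (B && P) = True
    (!K -> H) -> (H && B) = True
      !K -> H = True
        !K = True
      H && B = True
    B && P = True
Both conjuncts True, so the formula holds.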